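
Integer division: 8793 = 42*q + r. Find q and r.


8793 = 42 * 209 + 15
Check: 8778 + 15 = 8793

q = 209, r = 15


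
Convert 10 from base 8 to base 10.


10 (base 8) = 8 (decimal)
8 (decimal) = 8 (base 10)


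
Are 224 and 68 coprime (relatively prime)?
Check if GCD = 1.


Euclidean algorithm:
224 = 3 * 68 + 20
68 = 3 * 20 + 8
20 = 2 * 8 + 4
8 = 2 * 4 + 0
GCD(224, 68) = 4

No, not coprime (GCD = 4)


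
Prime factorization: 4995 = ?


4995 / 3 = 1665
1665 / 3 = 555
555 / 3 = 185
185 / 5 = 37
37 / 37 = 1
4995 = 3^3 × 5 × 37


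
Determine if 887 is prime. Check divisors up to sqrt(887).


Check divisors up to sqrt(887) = 29.7825
No divisors found.
887 is prime.

Yes, 887 is prime


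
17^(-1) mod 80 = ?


Use the extended Euclidean algorithm on (80, 17); each row r = 80*s + 17*t:
r=80, s=1, t=0
r=17, s=0, t=1
q=4: r=12, s=1, t=-4   [80*(1) + 17*(-4) = 12]
q=1: r=5, s=-1, t=5   [80*(-1) + 17*(5) = 5]
q=2: r=2, s=3, t=-14   [80*(3) + 17*(-14) = 2]
q=2: r=1, s=-7, t=33   [80*(-7) + 17*(33) = 1]
q=2: r=0, s=17, t=-80   [80*(17) + 17*(-80) = 0]
GCD = 1 with t = 33, so 17*(33) ≡ 1 (mod 80)
Inverse = 33 mod 80 = 33
Check: 17 * 33 = 561 ≡ 1 (mod 80)

17^(-1) ≡ 33 (mod 80)


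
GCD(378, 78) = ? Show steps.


378 = 4 * 78 + 66
78 = 1 * 66 + 12
66 = 5 * 12 + 6
12 = 2 * 6 + 0
GCD = 6


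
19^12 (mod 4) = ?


19^1 mod 4 = 3
19^2 mod 4 = 1
19^3 mod 4 = 3
19^4 mod 4 = 1
19^5 mod 4 = 3
19^6 mod 4 = 1
19^7 mod 4 = 3
19^8 mod 4 = 1
19^9 mod 4 = 3
19^10 mod 4 = 1
19^11 mod 4 = 3
19^12 mod 4 = 1


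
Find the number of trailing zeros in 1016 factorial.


floor(1016/5) = 203
floor(1016/25) = 40
floor(1016/125) = 8
floor(1016/625) = 1
Total = 252

252 trailing zeros


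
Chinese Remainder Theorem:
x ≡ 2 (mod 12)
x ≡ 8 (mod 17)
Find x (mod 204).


M = 12*17 = 204
M1 = M/12 = 17, M2 = M/17 = 12
M1^(-1) mod 12 = 5, M2^(-1) mod 17 = 10
x = 2*17*5 + 8*12*10 = 1130
1130 mod 204 = 110
Check: 110 mod 12 = 2 ✓, 110 mod 17 = 8 ✓

x ≡ 110 (mod 204)


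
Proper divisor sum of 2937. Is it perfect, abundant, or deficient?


Proper divisors: 1, 3, 11, 33, 89, 267, 979
Sum = 1 + 3 + 11 + 33 + 89 + 267 + 979 = 1383
1383 < 2937 → deficient

s(2937) = 1383 (deficient)


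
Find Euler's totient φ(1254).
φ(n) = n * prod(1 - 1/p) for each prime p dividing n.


1254 = 2 × 3 × 11 × 19
Prime factors: 2, 3, 11, 19
φ(1254) = 1254 × (1-1/2) × (1-1/3) × (1-1/11) × (1-1/19)
= 1254 × 1/2 × 2/3 × 10/11 × 18/19 = 360

φ(1254) = 360


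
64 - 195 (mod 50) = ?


64 - 195 = -131
-131 mod 50 = 19


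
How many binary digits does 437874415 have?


437874415 in base 2 = 11010000110010110111011101111
Number of digits = 29

29 digits (base 2)


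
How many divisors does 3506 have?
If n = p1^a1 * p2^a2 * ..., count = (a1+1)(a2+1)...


3506 = 2^1 × 1753^1
d(3506) = (1+1) × (1+1) = 4

4 divisors


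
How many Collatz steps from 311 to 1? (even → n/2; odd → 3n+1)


311 → 934 → 467 → 1402 → 701 → 2104 → 1052 → 526 → 263 → 790 → 395 → 1186 → 593 → 1780 → 890 → 445 → 1336 → 668 → 334 → 167 → 502 → 251 → 754 → 377 → 1132 → 566 → 283 → 850 → 425 → 1276 → 638 → 319 → 958 → 479 → 1438 → 719 → 2158 → 1079 → 3238 → 1619 → 4858 → 2429 → 7288 → 3644 → 1822 → 911 → 2734 → 1367 → 4102 → 2051 → 6154 → 3077 → 9232 → 4616 → 2308 → 1154 → 577 → 1732 → 866 → 433 → 1300 → 650 → 325 → 976 → 488 → 244 → 122 → 61 → 184 → 92 → 46 → 23 → 70 → 35 → 106 → 53 → 160 → 80 → 40 → 20 → 10 → 5 → 16 → 8 → 4 → 2 → 1
Total steps = 86

86 steps


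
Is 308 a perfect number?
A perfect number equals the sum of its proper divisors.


Proper divisors of 308: 1, 2, 4, 7, 11, 14, 22, 28, 44, 77, 154
Sum = 1 + 2 + 4 + 7 + 11 + 14 + 22 + 28 + 44 + 77 + 154 = 364

No, 308 is not perfect (364 ≠ 308)


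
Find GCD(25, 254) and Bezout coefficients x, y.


Tabular extended Euclidean (each row: r = 25*s + 254*t):
r=25, s=1, t=0
r=254, s=0, t=1
q=0: r=25, s=1, t=0   [25*(1) + 254*(0) = 25]
q=10: r=4, s=-10, t=1   [25*(-10) + 254*(1) = 4]
q=6: r=1, s=61, t=-6   [25*(61) + 254*(-6) = 1]
q=4: r=0, s=-254, t=25   [25*(-254) + 254*(25) = 0]
GCD = 1; from the row with r=1: x=61, y=-6
Check: 25*(61) + 254*(-6) = 1525 - 1524 = 1

GCD = 1, x = 61, y = -6


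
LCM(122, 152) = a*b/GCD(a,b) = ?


GCD(122, 152) = 2
LCM = 122*152/2 = 18544/2 = 9272

LCM = 9272


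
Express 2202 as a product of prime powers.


2202 / 2 = 1101
1101 / 3 = 367
367 / 367 = 1
2202 = 2 × 3 × 367


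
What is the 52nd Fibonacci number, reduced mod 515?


F(k) mod 515 for k=1..52:
1, 1, 2, 3, 5, 8, 13, 21, 34, 55, 89, 144, 233, 377, 95, 472, 52, 9, 61, 70, 131, 201, 332, 18, 350, 368, 203, 56, 259, 315, 59, 374, 433, 292, 210, 502, 197, 184, 381, 50, 431, 481, 397, 363, 245, 93, 338, 431, 254, 170, 424, 79
F(52) mod 515 = 79


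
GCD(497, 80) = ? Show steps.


497 = 6 * 80 + 17
80 = 4 * 17 + 12
17 = 1 * 12 + 5
12 = 2 * 5 + 2
5 = 2 * 2 + 1
2 = 2 * 1 + 0
GCD = 1


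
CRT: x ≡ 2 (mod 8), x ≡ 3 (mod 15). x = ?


M = 8*15 = 120
M1 = M/8 = 15, M2 = M/15 = 8
M1^(-1) mod 8 = 7, M2^(-1) mod 15 = 2
x = 2*15*7 + 3*8*2 = 258
258 mod 120 = 18
Check: 18 mod 8 = 2 ✓, 18 mod 15 = 3 ✓

x ≡ 18 (mod 120)


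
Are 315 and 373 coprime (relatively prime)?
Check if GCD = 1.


Euclidean algorithm:
373 = 1 * 315 + 58
315 = 5 * 58 + 25
58 = 2 * 25 + 8
25 = 3 * 8 + 1
8 = 8 * 1 + 0
GCD(315, 373) = 1

Yes, coprime (GCD = 1)


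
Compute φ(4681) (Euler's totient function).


4681 = 31 × 151
Prime factors: 31, 151
φ(4681) = 4681 × (1-1/31) × (1-1/151)
= 4681 × 30/31 × 150/151 = 4500

φ(4681) = 4500


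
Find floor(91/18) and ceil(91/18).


91/18 = 5.0556
floor = 5
ceil = 6

floor = 5, ceil = 6


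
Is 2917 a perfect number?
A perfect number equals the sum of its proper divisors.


Proper divisors of 2917: 1
Sum = 1 = 1

No, 2917 is not perfect (1 ≠ 2917)


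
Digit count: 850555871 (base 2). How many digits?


850555871 in base 2 = 110010101100100111001111011111
Number of digits = 30

30 digits (base 2)


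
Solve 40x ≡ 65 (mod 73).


GCD(40, 73) = 1, unique solution
a^(-1) mod 73 = 42
x = 42 * 65 mod 73 = 29

x ≡ 29 (mod 73)


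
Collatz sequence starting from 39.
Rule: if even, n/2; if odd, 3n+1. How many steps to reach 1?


39 → 118 → 59 → 178 → 89 → 268 → 134 → 67 → 202 → 101 → 304 → 152 → 76 → 38 → 19 → 58 → 29 → 88 → 44 → 22 → 11 → 34 → 17 → 52 → 26 → 13 → 40 → 20 → 10 → 5 → 16 → 8 → 4 → 2 → 1
Total steps = 34

34 steps


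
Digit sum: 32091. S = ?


3 + 2 + 0 + 9 + 1 = 15


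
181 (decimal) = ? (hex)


181 (base 10) = 181 (decimal)
181 (decimal) = B5 (base 16)


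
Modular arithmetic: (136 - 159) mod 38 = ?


136 - 159 = -23
-23 mod 38 = 15


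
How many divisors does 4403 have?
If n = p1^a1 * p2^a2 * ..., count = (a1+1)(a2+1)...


4403 = 7^1 × 17^1 × 37^1
d(4403) = (1+1) × (1+1) × (1+1) = 8

8 divisors


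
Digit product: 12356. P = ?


1 × 2 × 3 × 5 × 6 = 180


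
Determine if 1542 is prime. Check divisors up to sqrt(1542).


1542 / 2 = 771 (exact division)
1542 is NOT prime.

No, 1542 is not prime


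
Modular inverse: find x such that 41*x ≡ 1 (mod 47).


Use the extended Euclidean algorithm on (47, 41); each row r = 47*s + 41*t:
r=47, s=1, t=0
r=41, s=0, t=1
q=1: r=6, s=1, t=-1   [47*(1) + 41*(-1) = 6]
q=6: r=5, s=-6, t=7   [47*(-6) + 41*(7) = 5]
q=1: r=1, s=7, t=-8   [47*(7) + 41*(-8) = 1]
q=5: r=0, s=-41, t=47   [47*(-41) + 41*(47) = 0]
GCD = 1 with t = -8, so 41*(-8) ≡ 1 (mod 47)
Inverse = -8 mod 47 = 39
Check: 41 * 39 = 1599 ≡ 1 (mod 47)

41^(-1) ≡ 39 (mod 47)


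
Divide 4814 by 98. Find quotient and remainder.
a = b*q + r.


4814 = 98 * 49 + 12
Check: 4802 + 12 = 4814

q = 49, r = 12


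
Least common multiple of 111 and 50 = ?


GCD(111, 50) = 1
LCM = 111*50/1 = 5550/1 = 5550

LCM = 5550


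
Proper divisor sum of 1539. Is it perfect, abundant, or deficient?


Proper divisors: 1, 3, 9, 19, 27, 57, 81, 171, 513
Sum = 1 + 3 + 9 + 19 + 27 + 57 + 81 + 171 + 513 = 881
881 < 1539 → deficient

s(1539) = 881 (deficient)


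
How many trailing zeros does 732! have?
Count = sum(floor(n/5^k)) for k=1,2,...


floor(732/5) = 146
floor(732/25) = 29
floor(732/125) = 5
floor(732/625) = 1
Total = 181

181 trailing zeros


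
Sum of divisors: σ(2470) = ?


Divisors of 2470: 1, 2, 5, 10, 13, 19, 26, 38, 65, 95, 130, 190, 247, 494, 1235, 2470
Sum = 1 + 2 + 5 + 10 + 13 + 19 + 26 + 38 + 65 + 95 + 130 + 190 + 247 + 494 + 1235 + 2470 = 5040

σ(2470) = 5040


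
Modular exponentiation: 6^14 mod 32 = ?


6^1 mod 32 = 6
6^2 mod 32 = 4
6^3 mod 32 = 24
6^4 mod 32 = 16
6^5 mod 32 = 0
6^6 mod 32 = 0
6^7 mod 32 = 0
6^8 mod 32 = 0
6^9 mod 32 = 0
6^10 mod 32 = 0
6^11 mod 32 = 0
6^12 mod 32 = 0
6^13 mod 32 = 0
6^14 mod 32 = 0


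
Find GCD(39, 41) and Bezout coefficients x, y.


Tabular extended Euclidean (each row: r = 39*s + 41*t):
r=39, s=1, t=0
r=41, s=0, t=1
q=0: r=39, s=1, t=0   [39*(1) + 41*(0) = 39]
q=1: r=2, s=-1, t=1   [39*(-1) + 41*(1) = 2]
q=19: r=1, s=20, t=-19   [39*(20) + 41*(-19) = 1]
q=2: r=0, s=-41, t=39   [39*(-41) + 41*(39) = 0]
GCD = 1; from the row with r=1: x=20, y=-19
Check: 39*(20) + 41*(-19) = 780 - 779 = 1

GCD = 1, x = 20, y = -19


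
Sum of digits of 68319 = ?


6 + 8 + 3 + 1 + 9 = 27


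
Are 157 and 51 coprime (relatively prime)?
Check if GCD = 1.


Euclidean algorithm:
157 = 3 * 51 + 4
51 = 12 * 4 + 3
4 = 1 * 3 + 1
3 = 3 * 1 + 0
GCD(157, 51) = 1

Yes, coprime (GCD = 1)


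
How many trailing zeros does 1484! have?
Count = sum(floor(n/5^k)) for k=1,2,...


floor(1484/5) = 296
floor(1484/25) = 59
floor(1484/125) = 11
floor(1484/625) = 2
Total = 368

368 trailing zeros


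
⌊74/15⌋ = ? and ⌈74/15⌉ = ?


74/15 = 4.9333
floor = 4
ceil = 5

floor = 4, ceil = 5


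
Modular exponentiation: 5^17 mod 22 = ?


5^1 mod 22 = 5
5^2 mod 22 = 3
5^3 mod 22 = 15
5^4 mod 22 = 9
5^5 mod 22 = 1
5^6 mod 22 = 5
5^7 mod 22 = 3
5^8 mod 22 = 15
5^9 mod 22 = 9
5^10 mod 22 = 1
5^11 mod 22 = 5
5^12 mod 22 = 3
5^13 mod 22 = 15
5^14 mod 22 = 9
5^15 mod 22 = 1
5^16 mod 22 = 5
5^17 mod 22 = 3


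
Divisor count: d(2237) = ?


2237 = 2237^1
d(2237) = (1+1) = 2

2 divisors


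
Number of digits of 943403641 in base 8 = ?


943403641 in base 8 = 7016631171
Number of digits = 10

10 digits (base 8)


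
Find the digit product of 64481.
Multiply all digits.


6 × 4 × 4 × 8 × 1 = 768


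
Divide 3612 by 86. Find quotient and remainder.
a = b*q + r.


3612 = 86 * 42 + 0
Check: 3612 + 0 = 3612

q = 42, r = 0


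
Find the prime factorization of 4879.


4879 / 7 = 697
697 / 17 = 41
41 / 41 = 1
4879 = 7 × 17 × 41


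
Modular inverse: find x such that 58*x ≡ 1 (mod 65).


Use the extended Euclidean algorithm on (65, 58); each row r = 65*s + 58*t:
r=65, s=1, t=0
r=58, s=0, t=1
q=1: r=7, s=1, t=-1   [65*(1) + 58*(-1) = 7]
q=8: r=2, s=-8, t=9   [65*(-8) + 58*(9) = 2]
q=3: r=1, s=25, t=-28   [65*(25) + 58*(-28) = 1]
q=2: r=0, s=-58, t=65   [65*(-58) + 58*(65) = 0]
GCD = 1 with t = -28, so 58*(-28) ≡ 1 (mod 65)
Inverse = -28 mod 65 = 37
Check: 58 * 37 = 2146 ≡ 1 (mod 65)

58^(-1) ≡ 37 (mod 65)


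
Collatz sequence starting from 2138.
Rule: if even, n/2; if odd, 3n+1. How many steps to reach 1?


2138 → 1069 → 3208 → 1604 → 802 → 401 → 1204 → 602 → 301 → 904 → 452 → 226 → 113 → 340 → 170 → 85 → 256 → 128 → 64 → 32 → 16 → 8 → 4 → 2 → 1
Total steps = 24

24 steps


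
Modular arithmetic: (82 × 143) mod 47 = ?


82 × 143 = 11726
11726 mod 47 = 23


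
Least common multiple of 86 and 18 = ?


GCD(86, 18) = 2
LCM = 86*18/2 = 1548/2 = 774

LCM = 774


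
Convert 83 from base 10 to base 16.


83 (base 10) = 83 (decimal)
83 (decimal) = 53 (base 16)


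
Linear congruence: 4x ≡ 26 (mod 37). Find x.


GCD(4, 37) = 1, unique solution
a^(-1) mod 37 = 28
x = 28 * 26 mod 37 = 25

x ≡ 25 (mod 37)


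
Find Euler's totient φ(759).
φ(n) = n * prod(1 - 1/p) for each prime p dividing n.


759 = 3 × 11 × 23
Prime factors: 3, 11, 23
φ(759) = 759 × (1-1/3) × (1-1/11) × (1-1/23)
= 759 × 2/3 × 10/11 × 22/23 = 440

φ(759) = 440


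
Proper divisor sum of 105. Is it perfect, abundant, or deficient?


Proper divisors: 1, 3, 5, 7, 15, 21, 35
Sum = 1 + 3 + 5 + 7 + 15 + 21 + 35 = 87
87 < 105 → deficient

s(105) = 87 (deficient)


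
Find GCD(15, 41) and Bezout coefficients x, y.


Tabular extended Euclidean (each row: r = 15*s + 41*t):
r=15, s=1, t=0
r=41, s=0, t=1
q=0: r=15, s=1, t=0   [15*(1) + 41*(0) = 15]
q=2: r=11, s=-2, t=1   [15*(-2) + 41*(1) = 11]
q=1: r=4, s=3, t=-1   [15*(3) + 41*(-1) = 4]
q=2: r=3, s=-8, t=3   [15*(-8) + 41*(3) = 3]
q=1: r=1, s=11, t=-4   [15*(11) + 41*(-4) = 1]
q=3: r=0, s=-41, t=15   [15*(-41) + 41*(15) = 0]
GCD = 1; from the row with r=1: x=11, y=-4
Check: 15*(11) + 41*(-4) = 165 - 164 = 1

GCD = 1, x = 11, y = -4


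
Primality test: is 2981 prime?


2981 / 11 = 271 (exact division)
2981 is NOT prime.

No, 2981 is not prime


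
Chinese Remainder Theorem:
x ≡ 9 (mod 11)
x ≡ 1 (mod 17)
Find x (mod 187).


M = 11*17 = 187
M1 = M/11 = 17, M2 = M/17 = 11
M1^(-1) mod 11 = 2, M2^(-1) mod 17 = 14
x = 9*17*2 + 1*11*14 = 460
460 mod 187 = 86
Check: 86 mod 11 = 9 ✓, 86 mod 17 = 1 ✓

x ≡ 86 (mod 187)


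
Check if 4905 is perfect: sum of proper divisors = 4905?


Proper divisors of 4905: 1, 3, 5, 9, 15, 45, 109, 327, 545, 981, 1635
Sum = 1 + 3 + 5 + 9 + 15 + 45 + 109 + 327 + 545 + 981 + 1635 = 3675

No, 4905 is not perfect (3675 ≠ 4905)


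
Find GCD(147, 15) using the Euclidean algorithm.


147 = 9 * 15 + 12
15 = 1 * 12 + 3
12 = 4 * 3 + 0
GCD = 3


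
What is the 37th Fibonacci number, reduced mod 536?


F(k) mod 536 for k=1..37:
1, 1, 2, 3, 5, 8, 13, 21, 34, 55, 89, 144, 233, 377, 74, 451, 525, 440, 429, 333, 226, 23, 249, 272, 521, 257, 242, 499, 205, 168, 373, 5, 378, 383, 225, 72, 297
F(37) mod 536 = 297


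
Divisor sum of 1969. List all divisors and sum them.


Divisors of 1969: 1, 11, 179, 1969
Sum = 1 + 11 + 179 + 1969 = 2160

σ(1969) = 2160


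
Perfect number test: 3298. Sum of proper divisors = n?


Proper divisors of 3298: 1, 2, 17, 34, 97, 194, 1649
Sum = 1 + 2 + 17 + 34 + 97 + 194 + 1649 = 1994

No, 3298 is not perfect (1994 ≠ 3298)


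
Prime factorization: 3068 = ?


3068 / 2 = 1534
1534 / 2 = 767
767 / 13 = 59
59 / 59 = 1
3068 = 2^2 × 13 × 59


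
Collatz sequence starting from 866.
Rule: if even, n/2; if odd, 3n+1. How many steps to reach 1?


866 → 433 → 1300 → 650 → 325 → 976 → 488 → 244 → 122 → 61 → 184 → 92 → 46 → 23 → 70 → 35 → 106 → 53 → 160 → 80 → 40 → 20 → 10 → 5 → 16 → 8 → 4 → 2 → 1
Total steps = 28

28 steps


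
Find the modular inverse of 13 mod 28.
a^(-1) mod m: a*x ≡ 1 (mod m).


Use the extended Euclidean algorithm on (28, 13); each row r = 28*s + 13*t:
r=28, s=1, t=0
r=13, s=0, t=1
q=2: r=2, s=1, t=-2   [28*(1) + 13*(-2) = 2]
q=6: r=1, s=-6, t=13   [28*(-6) + 13*(13) = 1]
q=2: r=0, s=13, t=-28   [28*(13) + 13*(-28) = 0]
GCD = 1 with t = 13, so 13*(13) ≡ 1 (mod 28)
Inverse = 13 mod 28 = 13
Check: 13 * 13 = 169 ≡ 1 (mod 28)

13^(-1) ≡ 13 (mod 28)


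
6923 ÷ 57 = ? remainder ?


6923 = 57 * 121 + 26
Check: 6897 + 26 = 6923

q = 121, r = 26


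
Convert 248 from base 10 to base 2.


248 (base 10) = 248 (decimal)
248 (decimal) = 11111000 (base 2)


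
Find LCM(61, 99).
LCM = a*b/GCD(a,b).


GCD(61, 99) = 1
LCM = 61*99/1 = 6039/1 = 6039

LCM = 6039


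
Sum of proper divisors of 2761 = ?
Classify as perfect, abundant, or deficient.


Proper divisors: 1, 11, 251
Sum = 1 + 11 + 251 = 263
263 < 2761 → deficient

s(2761) = 263 (deficient)


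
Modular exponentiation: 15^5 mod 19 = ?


15^1 mod 19 = 15
15^2 mod 19 = 16
15^3 mod 19 = 12
15^4 mod 19 = 9
15^5 mod 19 = 2


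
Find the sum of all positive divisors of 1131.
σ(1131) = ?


Divisors of 1131: 1, 3, 13, 29, 39, 87, 377, 1131
Sum = 1 + 3 + 13 + 29 + 39 + 87 + 377 + 1131 = 1680

σ(1131) = 1680


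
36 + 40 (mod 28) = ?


36 + 40 = 76
76 mod 28 = 20


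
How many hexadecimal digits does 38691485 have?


38691485 in base 16 = 24E629D
Number of digits = 7

7 digits (base 16)


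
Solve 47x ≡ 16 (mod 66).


GCD(47, 66) = 1, unique solution
a^(-1) mod 66 = 59
x = 59 * 16 mod 66 = 20

x ≡ 20 (mod 66)


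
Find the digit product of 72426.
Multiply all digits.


7 × 2 × 4 × 2 × 6 = 672


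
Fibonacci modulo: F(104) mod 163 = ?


F(k) mod 163 for k=1..104:
1, 1, 2, 3, 5, 8, 13, 21, 34, 55, 89, 144, 70, 51, 121, 9, 130, 139, 106, 82, 25, 107, 132, 76, 45, 121, 3, 124, 127, 88, 52, 140, 29, 6, 35, 41, 76, 117, 30, 147, 14, 161, 12, 10, 22, 32, 54, 86, 140, 63, 40, 103, 143, 83, 63, 146, 46, 29, 75, 104, 16, 120, 136, 93, 66, 159, 62, 58, 120, 15, 135, 150, 122, 109, 68, 14, 82, 96, 15, 111, 126, 74, 37, 111, 148, 96, 81, 14, 95, 109, 41, 150, 28, 15, 43, 58, 101, 159, 97, 93, 27, 120, 147, 104
F(104) mod 163 = 104


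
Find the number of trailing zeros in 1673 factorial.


floor(1673/5) = 334
floor(1673/25) = 66
floor(1673/125) = 13
floor(1673/625) = 2
Total = 415

415 trailing zeros


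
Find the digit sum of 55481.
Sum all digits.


5 + 5 + 4 + 8 + 1 = 23


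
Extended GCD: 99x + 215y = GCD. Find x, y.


Tabular extended Euclidean (each row: r = 99*s + 215*t):
r=99, s=1, t=0
r=215, s=0, t=1
q=0: r=99, s=1, t=0   [99*(1) + 215*(0) = 99]
q=2: r=17, s=-2, t=1   [99*(-2) + 215*(1) = 17]
q=5: r=14, s=11, t=-5   [99*(11) + 215*(-5) = 14]
q=1: r=3, s=-13, t=6   [99*(-13) + 215*(6) = 3]
q=4: r=2, s=63, t=-29   [99*(63) + 215*(-29) = 2]
q=1: r=1, s=-76, t=35   [99*(-76) + 215*(35) = 1]
q=2: r=0, s=215, t=-99   [99*(215) + 215*(-99) = 0]
GCD = 1; from the row with r=1: x=-76, y=35
Check: 99*(-76) + 215*(35) = -7524 + 7525 = 1

GCD = 1, x = -76, y = 35


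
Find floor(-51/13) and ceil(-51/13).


-51/13 = -3.9231
floor = -4
ceil = -3

floor = -4, ceil = -3


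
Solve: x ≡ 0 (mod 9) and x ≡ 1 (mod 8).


M = 9*8 = 72
M1 = M/9 = 8, M2 = M/8 = 9
M1^(-1) mod 9 = 8, M2^(-1) mod 8 = 1
x = 0*8*8 + 1*9*1 = 9
9 mod 72 = 9
Check: 9 mod 9 = 0 ✓, 9 mod 8 = 1 ✓

x ≡ 9 (mod 72)


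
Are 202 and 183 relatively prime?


Euclidean algorithm:
202 = 1 * 183 + 19
183 = 9 * 19 + 12
19 = 1 * 12 + 7
12 = 1 * 7 + 5
7 = 1 * 5 + 2
5 = 2 * 2 + 1
2 = 2 * 1 + 0
GCD(202, 183) = 1

Yes, coprime (GCD = 1)


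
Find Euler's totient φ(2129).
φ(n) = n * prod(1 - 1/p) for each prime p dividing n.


2129 = 2129
Prime factors: 2129
φ(2129) = 2129 × (1-1/2129)
= 2129 × 2128/2129 = 2128

φ(2129) = 2128


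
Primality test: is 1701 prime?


1701 / 3 = 567 (exact division)
1701 is NOT prime.

No, 1701 is not prime


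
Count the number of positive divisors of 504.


504 = 2^3 × 3^2 × 7^1
d(504) = (3+1) × (2+1) × (1+1) = 24

24 divisors


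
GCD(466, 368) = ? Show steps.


466 = 1 * 368 + 98
368 = 3 * 98 + 74
98 = 1 * 74 + 24
74 = 3 * 24 + 2
24 = 12 * 2 + 0
GCD = 2


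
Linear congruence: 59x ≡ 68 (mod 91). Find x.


GCD(59, 91) = 1, unique solution
a^(-1) mod 91 = 54
x = 54 * 68 mod 91 = 32

x ≡ 32 (mod 91)


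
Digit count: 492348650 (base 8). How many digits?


492348650 in base 8 = 3526122352
Number of digits = 10

10 digits (base 8)


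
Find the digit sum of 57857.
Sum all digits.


5 + 7 + 8 + 5 + 7 = 32


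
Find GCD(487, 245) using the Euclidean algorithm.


487 = 1 * 245 + 242
245 = 1 * 242 + 3
242 = 80 * 3 + 2
3 = 1 * 2 + 1
2 = 2 * 1 + 0
GCD = 1


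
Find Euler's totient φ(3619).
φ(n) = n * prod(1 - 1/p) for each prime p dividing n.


3619 = 7 × 11 × 47
Prime factors: 7, 11, 47
φ(3619) = 3619 × (1-1/7) × (1-1/11) × (1-1/47)
= 3619 × 6/7 × 10/11 × 46/47 = 2760

φ(3619) = 2760


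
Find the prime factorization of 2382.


2382 / 2 = 1191
1191 / 3 = 397
397 / 397 = 1
2382 = 2 × 3 × 397


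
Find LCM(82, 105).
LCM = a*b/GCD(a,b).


GCD(82, 105) = 1
LCM = 82*105/1 = 8610/1 = 8610

LCM = 8610


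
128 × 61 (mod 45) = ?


128 × 61 = 7808
7808 mod 45 = 23


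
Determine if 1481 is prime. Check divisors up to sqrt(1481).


Check divisors up to sqrt(1481) = 38.4838
No divisors found.
1481 is prime.

Yes, 1481 is prime


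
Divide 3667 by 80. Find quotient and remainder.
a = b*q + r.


3667 = 80 * 45 + 67
Check: 3600 + 67 = 3667

q = 45, r = 67


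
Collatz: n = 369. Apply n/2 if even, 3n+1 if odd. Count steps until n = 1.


369 → 1108 → 554 → 277 → 832 → 416 → 208 → 104 → 52 → 26 → 13 → 40 → 20 → 10 → 5 → 16 → 8 → 4 → 2 → 1
Total steps = 19

19 steps


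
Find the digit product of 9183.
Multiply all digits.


9 × 1 × 8 × 3 = 216


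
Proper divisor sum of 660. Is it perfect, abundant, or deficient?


Proper divisors: 1, 2, 3, 4, 5, 6, 10, 11, 12, 15, 20, 22, 30, 33, 44, 55, 60, 66, 110, 132, 165, 220, 330
Sum = 1 + 2 + 3 + 4 + 5 + 6 + 10 + 11 + 12 + 15 + 20 + 22 + 30 + 33 + 44 + 55 + 60 + 66 + 110 + 132 + 165 + 220 + 330 = 1356
1356 > 660 → abundant

s(660) = 1356 (abundant)


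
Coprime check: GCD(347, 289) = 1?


Euclidean algorithm:
347 = 1 * 289 + 58
289 = 4 * 58 + 57
58 = 1 * 57 + 1
57 = 57 * 1 + 0
GCD(347, 289) = 1

Yes, coprime (GCD = 1)


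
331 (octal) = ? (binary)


331 (base 8) = 217 (decimal)
217 (decimal) = 11011001 (base 2)


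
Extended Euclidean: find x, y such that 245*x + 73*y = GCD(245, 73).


Tabular extended Euclidean (each row: r = 245*s + 73*t):
r=245, s=1, t=0
r=73, s=0, t=1
q=3: r=26, s=1, t=-3   [245*(1) + 73*(-3) = 26]
q=2: r=21, s=-2, t=7   [245*(-2) + 73*(7) = 21]
q=1: r=5, s=3, t=-10   [245*(3) + 73*(-10) = 5]
q=4: r=1, s=-14, t=47   [245*(-14) + 73*(47) = 1]
q=5: r=0, s=73, t=-245   [245*(73) + 73*(-245) = 0]
GCD = 1; from the row with r=1: x=-14, y=47
Check: 245*(-14) + 73*(47) = -3430 + 3431 = 1

GCD = 1, x = -14, y = 47


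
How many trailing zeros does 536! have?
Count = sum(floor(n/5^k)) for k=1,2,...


floor(536/5) = 107
floor(536/25) = 21
floor(536/125) = 4
Total = 132

132 trailing zeros


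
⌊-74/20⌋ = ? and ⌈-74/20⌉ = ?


-74/20 = -3.7000
floor = -4
ceil = -3

floor = -4, ceil = -3


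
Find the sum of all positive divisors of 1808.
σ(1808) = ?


Divisors of 1808: 1, 2, 4, 8, 16, 113, 226, 452, 904, 1808
Sum = 1 + 2 + 4 + 8 + 16 + 113 + 226 + 452 + 904 + 1808 = 3534

σ(1808) = 3534


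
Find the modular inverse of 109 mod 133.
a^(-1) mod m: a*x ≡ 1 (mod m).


Use the extended Euclidean algorithm on (133, 109); each row r = 133*s + 109*t:
r=133, s=1, t=0
r=109, s=0, t=1
q=1: r=24, s=1, t=-1   [133*(1) + 109*(-1) = 24]
q=4: r=13, s=-4, t=5   [133*(-4) + 109*(5) = 13]
q=1: r=11, s=5, t=-6   [133*(5) + 109*(-6) = 11]
q=1: r=2, s=-9, t=11   [133*(-9) + 109*(11) = 2]
q=5: r=1, s=50, t=-61   [133*(50) + 109*(-61) = 1]
q=2: r=0, s=-109, t=133   [133*(-109) + 109*(133) = 0]
GCD = 1 with t = -61, so 109*(-61) ≡ 1 (mod 133)
Inverse = -61 mod 133 = 72
Check: 109 * 72 = 7848 ≡ 1 (mod 133)

109^(-1) ≡ 72 (mod 133)


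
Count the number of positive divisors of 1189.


1189 = 29^1 × 41^1
d(1189) = (1+1) × (1+1) = 4

4 divisors


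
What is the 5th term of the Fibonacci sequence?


Sequence: 1, 1, 2, 3, 5
F(5) = 5


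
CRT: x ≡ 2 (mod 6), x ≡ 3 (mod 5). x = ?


M = 6*5 = 30
M1 = M/6 = 5, M2 = M/5 = 6
M1^(-1) mod 6 = 5, M2^(-1) mod 5 = 1
x = 2*5*5 + 3*6*1 = 68
68 mod 30 = 8
Check: 8 mod 6 = 2 ✓, 8 mod 5 = 3 ✓

x ≡ 8 (mod 30)


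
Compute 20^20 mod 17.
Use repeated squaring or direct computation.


20^1 mod 17 = 3
20^2 mod 17 = 9
20^3 mod 17 = 10
20^4 mod 17 = 13
20^5 mod 17 = 5
20^6 mod 17 = 15
20^7 mod 17 = 11
20^8 mod 17 = 16
20^9 mod 17 = 14
20^10 mod 17 = 8
20^11 mod 17 = 7
20^12 mod 17 = 4
20^13 mod 17 = 12
20^14 mod 17 = 2
20^15 mod 17 = 6
20^16 mod 17 = 1
20^17 mod 17 = 3
20^18 mod 17 = 9
20^19 mod 17 = 10
20^20 mod 17 = 13


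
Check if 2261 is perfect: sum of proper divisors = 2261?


Proper divisors of 2261: 1, 7, 17, 19, 119, 133, 323
Sum = 1 + 7 + 17 + 19 + 119 + 133 + 323 = 619

No, 2261 is not perfect (619 ≠ 2261)


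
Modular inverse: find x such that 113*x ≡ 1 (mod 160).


Use the extended Euclidean algorithm on (160, 113); each row r = 160*s + 113*t:
r=160, s=1, t=0
r=113, s=0, t=1
q=1: r=47, s=1, t=-1   [160*(1) + 113*(-1) = 47]
q=2: r=19, s=-2, t=3   [160*(-2) + 113*(3) = 19]
q=2: r=9, s=5, t=-7   [160*(5) + 113*(-7) = 9]
q=2: r=1, s=-12, t=17   [160*(-12) + 113*(17) = 1]
q=9: r=0, s=113, t=-160   [160*(113) + 113*(-160) = 0]
GCD = 1 with t = 17, so 113*(17) ≡ 1 (mod 160)
Inverse = 17 mod 160 = 17
Check: 113 * 17 = 1921 ≡ 1 (mod 160)

113^(-1) ≡ 17 (mod 160)


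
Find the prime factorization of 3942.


3942 / 2 = 1971
1971 / 3 = 657
657 / 3 = 219
219 / 3 = 73
73 / 73 = 1
3942 = 2 × 3^3 × 73


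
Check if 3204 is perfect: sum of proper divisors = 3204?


Proper divisors of 3204: 1, 2, 3, 4, 6, 9, 12, 18, 36, 89, 178, 267, 356, 534, 801, 1068, 1602
Sum = 1 + 2 + 3 + 4 + 6 + 9 + 12 + 18 + 36 + 89 + 178 + 267 + 356 + 534 + 801 + 1068 + 1602 = 4986

No, 3204 is not perfect (4986 ≠ 3204)


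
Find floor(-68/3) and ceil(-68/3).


-68/3 = -22.6667
floor = -23
ceil = -22

floor = -23, ceil = -22


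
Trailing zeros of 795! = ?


floor(795/5) = 159
floor(795/25) = 31
floor(795/125) = 6
floor(795/625) = 1
Total = 197

197 trailing zeros


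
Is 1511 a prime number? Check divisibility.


Check divisors up to sqrt(1511) = 38.8716
No divisors found.
1511 is prime.

Yes, 1511 is prime


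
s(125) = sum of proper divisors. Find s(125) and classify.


Proper divisors: 1, 5, 25
Sum = 1 + 5 + 25 = 31
31 < 125 → deficient

s(125) = 31 (deficient)


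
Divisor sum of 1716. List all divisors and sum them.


Divisors of 1716: 1, 2, 3, 4, 6, 11, 12, 13, 22, 26, 33, 39, 44, 52, 66, 78, 132, 143, 156, 286, 429, 572, 858, 1716
Sum = 1 + 2 + 3 + 4 + 6 + 11 + 12 + 13 + 22 + 26 + 33 + 39 + 44 + 52 + 66 + 78 + 132 + 143 + 156 + 286 + 429 + 572 + 858 + 1716 = 4704

σ(1716) = 4704


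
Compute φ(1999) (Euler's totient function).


1999 = 1999
Prime factors: 1999
φ(1999) = 1999 × (1-1/1999)
= 1999 × 1998/1999 = 1998

φ(1999) = 1998


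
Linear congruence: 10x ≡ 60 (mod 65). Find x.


GCD(10, 65) = 5 divides 60
Divide: 2x ≡ 12 (mod 13)
x ≡ 6 (mod 13)


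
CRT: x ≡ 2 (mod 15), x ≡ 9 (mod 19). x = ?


M = 15*19 = 285
M1 = M/15 = 19, M2 = M/19 = 15
M1^(-1) mod 15 = 4, M2^(-1) mod 19 = 14
x = 2*19*4 + 9*15*14 = 2042
2042 mod 285 = 47
Check: 47 mod 15 = 2 ✓, 47 mod 19 = 9 ✓

x ≡ 47 (mod 285)


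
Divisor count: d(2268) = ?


2268 = 2^2 × 3^4 × 7^1
d(2268) = (2+1) × (4+1) × (1+1) = 30

30 divisors


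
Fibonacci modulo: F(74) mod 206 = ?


F(k) mod 206 for k=1..74:
1, 1, 2, 3, 5, 8, 13, 21, 34, 55, 89, 144, 27, 171, 198, 163, 155, 112, 61, 173, 28, 201, 23, 18, 41, 59, 100, 159, 53, 6, 59, 65, 124, 189, 107, 90, 197, 81, 72, 153, 19, 172, 191, 157, 142, 93, 29, 122, 151, 67, 12, 79, 91, 170, 55, 19, 74, 93, 167, 54, 15, 69, 84, 153, 31, 184, 9, 193, 202, 189, 185, 168, 147, 109
F(74) mod 206 = 109


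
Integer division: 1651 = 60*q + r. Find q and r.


1651 = 60 * 27 + 31
Check: 1620 + 31 = 1651

q = 27, r = 31


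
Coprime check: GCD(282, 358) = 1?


Euclidean algorithm:
358 = 1 * 282 + 76
282 = 3 * 76 + 54
76 = 1 * 54 + 22
54 = 2 * 22 + 10
22 = 2 * 10 + 2
10 = 5 * 2 + 0
GCD(282, 358) = 2

No, not coprime (GCD = 2)


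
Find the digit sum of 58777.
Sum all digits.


5 + 8 + 7 + 7 + 7 = 34


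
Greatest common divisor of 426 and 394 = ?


426 = 1 * 394 + 32
394 = 12 * 32 + 10
32 = 3 * 10 + 2
10 = 5 * 2 + 0
GCD = 2


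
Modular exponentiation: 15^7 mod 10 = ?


15^1 mod 10 = 5
15^2 mod 10 = 5
15^3 mod 10 = 5
15^4 mod 10 = 5
15^5 mod 10 = 5
15^6 mod 10 = 5
15^7 mod 10 = 5


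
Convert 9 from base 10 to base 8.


9 (base 10) = 9 (decimal)
9 (decimal) = 11 (base 8)


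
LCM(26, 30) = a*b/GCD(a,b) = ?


GCD(26, 30) = 2
LCM = 26*30/2 = 780/2 = 390

LCM = 390


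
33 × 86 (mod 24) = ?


33 × 86 = 2838
2838 mod 24 = 6


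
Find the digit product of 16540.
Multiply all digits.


1 × 6 × 5 × 4 × 0 = 0


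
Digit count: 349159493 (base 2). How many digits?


349159493 in base 2 = 10100110011111100000001000101
Number of digits = 29

29 digits (base 2)


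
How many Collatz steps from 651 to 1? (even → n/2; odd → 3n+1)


651 → 1954 → 977 → 2932 → 1466 → 733 → 2200 → 1100 → 550 → 275 → 826 → 413 → 1240 → 620 → 310 → 155 → 466 → 233 → 700 → 350 → 175 → 526 → 263 → 790 → 395 → 1186 → 593 → 1780 → 890 → 445 → 1336 → 668 → 334 → 167 → 502 → 251 → 754 → 377 → 1132 → 566 → 283 → 850 → 425 → 1276 → 638 → 319 → 958 → 479 → 1438 → 719 → 2158 → 1079 → 3238 → 1619 → 4858 → 2429 → 7288 → 3644 → 1822 → 911 → 2734 → 1367 → 4102 → 2051 → 6154 → 3077 → 9232 → 4616 → 2308 → 1154 → 577 → 1732 → 866 → 433 → 1300 → 650 → 325 → 976 → 488 → 244 → 122 → 61 → 184 → 92 → 46 → 23 → 70 → 35 → 106 → 53 → 160 → 80 → 40 → 20 → 10 → 5 → 16 → 8 → 4 → 2 → 1
Total steps = 100

100 steps


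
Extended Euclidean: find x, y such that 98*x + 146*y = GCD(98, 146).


Tabular extended Euclidean (each row: r = 98*s + 146*t):
r=98, s=1, t=0
r=146, s=0, t=1
q=0: r=98, s=1, t=0   [98*(1) + 146*(0) = 98]
q=1: r=48, s=-1, t=1   [98*(-1) + 146*(1) = 48]
q=2: r=2, s=3, t=-2   [98*(3) + 146*(-2) = 2]
q=24: r=0, s=-73, t=49   [98*(-73) + 146*(49) = 0]
GCD = 2; from the row with r=2: x=3, y=-2
Check: 98*(3) + 146*(-2) = 294 - 292 = 2

GCD = 2, x = 3, y = -2


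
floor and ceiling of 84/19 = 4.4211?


84/19 = 4.4211
floor = 4
ceil = 5

floor = 4, ceil = 5


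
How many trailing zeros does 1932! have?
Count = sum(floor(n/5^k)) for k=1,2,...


floor(1932/5) = 386
floor(1932/25) = 77
floor(1932/125) = 15
floor(1932/625) = 3
Total = 481

481 trailing zeros


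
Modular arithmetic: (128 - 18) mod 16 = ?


128 - 18 = 110
110 mod 16 = 14


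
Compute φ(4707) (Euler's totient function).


4707 = 3^2 × 523
Prime factors: 3, 523
φ(4707) = 4707 × (1-1/3) × (1-1/523)
= 4707 × 2/3 × 522/523 = 3132

φ(4707) = 3132


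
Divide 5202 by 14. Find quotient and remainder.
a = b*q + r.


5202 = 14 * 371 + 8
Check: 5194 + 8 = 5202

q = 371, r = 8


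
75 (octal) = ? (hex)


75 (base 8) = 61 (decimal)
61 (decimal) = 3D (base 16)


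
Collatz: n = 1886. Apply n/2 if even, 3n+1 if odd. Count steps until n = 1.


1886 → 943 → 2830 → 1415 → 4246 → 2123 → 6370 → 3185 → 9556 → 4778 → 2389 → 7168 → 3584 → 1792 → 896 → 448 → 224 → 112 → 56 → 28 → 14 → 7 → 22 → 11 → 34 → 17 → 52 → 26 → 13 → 40 → 20 → 10 → 5 → 16 → 8 → 4 → 2 → 1
Total steps = 37

37 steps


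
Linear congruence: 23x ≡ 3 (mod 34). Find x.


GCD(23, 34) = 1, unique solution
a^(-1) mod 34 = 3
x = 3 * 3 mod 34 = 9

x ≡ 9 (mod 34)


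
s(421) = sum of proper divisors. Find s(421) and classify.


Proper divisors: 1
Sum = 1 = 1
1 < 421 → deficient

s(421) = 1 (deficient)


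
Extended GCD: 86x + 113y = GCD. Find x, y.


Tabular extended Euclidean (each row: r = 86*s + 113*t):
r=86, s=1, t=0
r=113, s=0, t=1
q=0: r=86, s=1, t=0   [86*(1) + 113*(0) = 86]
q=1: r=27, s=-1, t=1   [86*(-1) + 113*(1) = 27]
q=3: r=5, s=4, t=-3   [86*(4) + 113*(-3) = 5]
q=5: r=2, s=-21, t=16   [86*(-21) + 113*(16) = 2]
q=2: r=1, s=46, t=-35   [86*(46) + 113*(-35) = 1]
q=2: r=0, s=-113, t=86   [86*(-113) + 113*(86) = 0]
GCD = 1; from the row with r=1: x=46, y=-35
Check: 86*(46) + 113*(-35) = 3956 - 3955 = 1

GCD = 1, x = 46, y = -35


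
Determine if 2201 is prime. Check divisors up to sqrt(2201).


2201 / 31 = 71 (exact division)
2201 is NOT prime.

No, 2201 is not prime


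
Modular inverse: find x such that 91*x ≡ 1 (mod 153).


Use the extended Euclidean algorithm on (153, 91); each row r = 153*s + 91*t:
r=153, s=1, t=0
r=91, s=0, t=1
q=1: r=62, s=1, t=-1   [153*(1) + 91*(-1) = 62]
q=1: r=29, s=-1, t=2   [153*(-1) + 91*(2) = 29]
q=2: r=4, s=3, t=-5   [153*(3) + 91*(-5) = 4]
q=7: r=1, s=-22, t=37   [153*(-22) + 91*(37) = 1]
q=4: r=0, s=91, t=-153   [153*(91) + 91*(-153) = 0]
GCD = 1 with t = 37, so 91*(37) ≡ 1 (mod 153)
Inverse = 37 mod 153 = 37
Check: 91 * 37 = 3367 ≡ 1 (mod 153)

91^(-1) ≡ 37 (mod 153)


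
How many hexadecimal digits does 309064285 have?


309064285 in base 16 = 126BF25D
Number of digits = 8

8 digits (base 16)


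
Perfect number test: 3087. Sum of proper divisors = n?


Proper divisors of 3087: 1, 3, 7, 9, 21, 49, 63, 147, 343, 441, 1029
Sum = 1 + 3 + 7 + 9 + 21 + 49 + 63 + 147 + 343 + 441 + 1029 = 2113

No, 3087 is not perfect (2113 ≠ 3087)


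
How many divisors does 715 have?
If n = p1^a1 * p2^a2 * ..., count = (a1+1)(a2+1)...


715 = 5^1 × 11^1 × 13^1
d(715) = (1+1) × (1+1) × (1+1) = 8

8 divisors


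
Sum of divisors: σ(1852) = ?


Divisors of 1852: 1, 2, 4, 463, 926, 1852
Sum = 1 + 2 + 4 + 463 + 926 + 1852 = 3248

σ(1852) = 3248


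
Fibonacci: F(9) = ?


Sequence: 1, 1, 2, 3, 5, 8, 13, 21, 34
F(9) = 34


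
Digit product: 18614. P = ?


1 × 8 × 6 × 1 × 4 = 192


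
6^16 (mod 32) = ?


6^1 mod 32 = 6
6^2 mod 32 = 4
6^3 mod 32 = 24
6^4 mod 32 = 16
6^5 mod 32 = 0
6^6 mod 32 = 0
6^7 mod 32 = 0
6^8 mod 32 = 0
6^9 mod 32 = 0
6^10 mod 32 = 0
6^11 mod 32 = 0
6^12 mod 32 = 0
6^13 mod 32 = 0
6^14 mod 32 = 0
6^15 mod 32 = 0
6^16 mod 32 = 0


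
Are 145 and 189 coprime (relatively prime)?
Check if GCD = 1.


Euclidean algorithm:
189 = 1 * 145 + 44
145 = 3 * 44 + 13
44 = 3 * 13 + 5
13 = 2 * 5 + 3
5 = 1 * 3 + 2
3 = 1 * 2 + 1
2 = 2 * 1 + 0
GCD(145, 189) = 1

Yes, coprime (GCD = 1)


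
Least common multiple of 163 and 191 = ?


GCD(163, 191) = 1
LCM = 163*191/1 = 31133/1 = 31133

LCM = 31133


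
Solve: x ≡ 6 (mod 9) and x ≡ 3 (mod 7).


M = 9*7 = 63
M1 = M/9 = 7, M2 = M/7 = 9
M1^(-1) mod 9 = 4, M2^(-1) mod 7 = 4
x = 6*7*4 + 3*9*4 = 276
276 mod 63 = 24
Check: 24 mod 9 = 6 ✓, 24 mod 7 = 3 ✓

x ≡ 24 (mod 63)


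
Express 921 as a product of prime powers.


921 / 3 = 307
307 / 307 = 1
921 = 3 × 307


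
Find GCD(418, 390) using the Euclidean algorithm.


418 = 1 * 390 + 28
390 = 13 * 28 + 26
28 = 1 * 26 + 2
26 = 13 * 2 + 0
GCD = 2


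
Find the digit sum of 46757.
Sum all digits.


4 + 6 + 7 + 5 + 7 = 29


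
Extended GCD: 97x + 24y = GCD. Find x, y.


Tabular extended Euclidean (each row: r = 97*s + 24*t):
r=97, s=1, t=0
r=24, s=0, t=1
q=4: r=1, s=1, t=-4   [97*(1) + 24*(-4) = 1]
q=24: r=0, s=-24, t=97   [97*(-24) + 24*(97) = 0]
GCD = 1; from the row with r=1: x=1, y=-4
Check: 97*(1) + 24*(-4) = 97 - 96 = 1

GCD = 1, x = 1, y = -4


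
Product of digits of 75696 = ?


7 × 5 × 6 × 9 × 6 = 11340


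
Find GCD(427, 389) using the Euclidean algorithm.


427 = 1 * 389 + 38
389 = 10 * 38 + 9
38 = 4 * 9 + 2
9 = 4 * 2 + 1
2 = 2 * 1 + 0
GCD = 1


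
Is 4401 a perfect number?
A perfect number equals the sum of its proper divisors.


Proper divisors of 4401: 1, 3, 9, 27, 163, 489, 1467
Sum = 1 + 3 + 9 + 27 + 163 + 489 + 1467 = 2159

No, 4401 is not perfect (2159 ≠ 4401)


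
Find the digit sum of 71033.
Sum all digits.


7 + 1 + 0 + 3 + 3 = 14


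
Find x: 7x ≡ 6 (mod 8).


GCD(7, 8) = 1, unique solution
a^(-1) mod 8 = 7
x = 7 * 6 mod 8 = 2

x ≡ 2 (mod 8)


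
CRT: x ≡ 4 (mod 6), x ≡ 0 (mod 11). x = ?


M = 6*11 = 66
M1 = M/6 = 11, M2 = M/11 = 6
M1^(-1) mod 6 = 5, M2^(-1) mod 11 = 2
x = 4*11*5 + 0*6*2 = 220
220 mod 66 = 22
Check: 22 mod 6 = 4 ✓, 22 mod 11 = 0 ✓

x ≡ 22 (mod 66)


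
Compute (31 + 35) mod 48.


31 + 35 = 66
66 mod 48 = 18


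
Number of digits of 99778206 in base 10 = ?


99778206 has 8 digits in base 10
floor(log10(99778206)) + 1 = floor(7.9990) + 1 = 8

8 digits (base 10)


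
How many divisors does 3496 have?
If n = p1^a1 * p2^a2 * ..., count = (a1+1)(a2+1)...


3496 = 2^3 × 19^1 × 23^1
d(3496) = (3+1) × (1+1) × (1+1) = 16

16 divisors


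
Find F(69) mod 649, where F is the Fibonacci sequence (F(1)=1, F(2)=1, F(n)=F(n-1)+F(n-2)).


F(k) mod 649 for k=1..69:
1, 1, 2, 3, 5, 8, 13, 21, 34, 55, 89, 144, 233, 377, 610, 338, 299, 637, 287, 275, 562, 188, 101, 289, 390, 30, 420, 450, 221, 22, 243, 265, 508, 124, 632, 107, 90, 197, 287, 484, 122, 606, 79, 36, 115, 151, 266, 417, 34, 451, 485, 287, 123, 410, 533, 294, 178, 472, 1, 473, 474, 298, 123, 421, 544, 316, 211, 527, 89
F(69) mod 649 = 89


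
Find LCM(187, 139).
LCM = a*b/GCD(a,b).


GCD(187, 139) = 1
LCM = 187*139/1 = 25993/1 = 25993

LCM = 25993


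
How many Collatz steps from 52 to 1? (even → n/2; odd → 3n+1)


52 → 26 → 13 → 40 → 20 → 10 → 5 → 16 → 8 → 4 → 2 → 1
Total steps = 11

11 steps


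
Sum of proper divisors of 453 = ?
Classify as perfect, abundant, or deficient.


Proper divisors: 1, 3, 151
Sum = 1 + 3 + 151 = 155
155 < 453 → deficient

s(453) = 155 (deficient)


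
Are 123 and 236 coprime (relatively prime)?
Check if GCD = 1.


Euclidean algorithm:
236 = 1 * 123 + 113
123 = 1 * 113 + 10
113 = 11 * 10 + 3
10 = 3 * 3 + 1
3 = 3 * 1 + 0
GCD(123, 236) = 1

Yes, coprime (GCD = 1)


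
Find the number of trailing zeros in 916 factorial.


floor(916/5) = 183
floor(916/25) = 36
floor(916/125) = 7
floor(916/625) = 1
Total = 227

227 trailing zeros


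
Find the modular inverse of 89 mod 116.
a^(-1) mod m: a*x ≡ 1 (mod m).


Use the extended Euclidean algorithm on (116, 89); each row r = 116*s + 89*t:
r=116, s=1, t=0
r=89, s=0, t=1
q=1: r=27, s=1, t=-1   [116*(1) + 89*(-1) = 27]
q=3: r=8, s=-3, t=4   [116*(-3) + 89*(4) = 8]
q=3: r=3, s=10, t=-13   [116*(10) + 89*(-13) = 3]
q=2: r=2, s=-23, t=30   [116*(-23) + 89*(30) = 2]
q=1: r=1, s=33, t=-43   [116*(33) + 89*(-43) = 1]
q=2: r=0, s=-89, t=116   [116*(-89) + 89*(116) = 0]
GCD = 1 with t = -43, so 89*(-43) ≡ 1 (mod 116)
Inverse = -43 mod 116 = 73
Check: 89 * 73 = 6497 ≡ 1 (mod 116)

89^(-1) ≡ 73 (mod 116)


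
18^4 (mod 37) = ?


18^1 mod 37 = 18
18^2 mod 37 = 28
18^3 mod 37 = 23
18^4 mod 37 = 7


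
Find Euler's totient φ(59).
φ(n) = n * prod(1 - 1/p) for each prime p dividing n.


59 = 59
Prime factors: 59
φ(59) = 59 × (1-1/59)
= 59 × 58/59 = 58

φ(59) = 58


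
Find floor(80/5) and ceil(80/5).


80/5 = 16.0000
floor = 16
ceil = 16

floor = 16, ceil = 16


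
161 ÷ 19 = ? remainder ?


161 = 19 * 8 + 9
Check: 152 + 9 = 161

q = 8, r = 9


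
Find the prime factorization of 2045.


2045 / 5 = 409
409 / 409 = 1
2045 = 5 × 409


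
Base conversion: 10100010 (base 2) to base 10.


10100010 (base 2) = 162 (decimal)
162 (decimal) = 162 (base 10)


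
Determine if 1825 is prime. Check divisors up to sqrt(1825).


1825 / 5 = 365 (exact division)
1825 is NOT prime.

No, 1825 is not prime


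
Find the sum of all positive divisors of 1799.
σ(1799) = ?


Divisors of 1799: 1, 7, 257, 1799
Sum = 1 + 7 + 257 + 1799 = 2064

σ(1799) = 2064
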